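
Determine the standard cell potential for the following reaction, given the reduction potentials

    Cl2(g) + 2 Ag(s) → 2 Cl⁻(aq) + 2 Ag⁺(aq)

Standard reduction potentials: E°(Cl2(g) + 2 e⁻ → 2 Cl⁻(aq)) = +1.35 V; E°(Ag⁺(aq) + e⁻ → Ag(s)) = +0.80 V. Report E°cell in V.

Cl2(g) gains electrons, so the Cl₂/Cl⁻ couple is the cathode; the Ag⁺/Ag couple is the anode.
E°cell = E°(cathode) − E°(anode) = +1.35 − (+0.80) = +0.55 V.
The positive value indicates the reaction is spontaneous as written.

+0.55 V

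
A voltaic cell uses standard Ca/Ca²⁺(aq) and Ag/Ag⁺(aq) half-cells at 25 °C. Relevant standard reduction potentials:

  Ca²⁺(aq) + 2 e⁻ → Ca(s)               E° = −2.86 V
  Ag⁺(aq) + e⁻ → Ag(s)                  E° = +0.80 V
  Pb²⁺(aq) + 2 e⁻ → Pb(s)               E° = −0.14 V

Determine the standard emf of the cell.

The Ag⁺/Ag couple has the higher E°, so Ag ion is reduced (cathode) and Ca is oxidized (anode).
E°cell = E°(cathode) − E°(anode) = +0.80 − (−2.86) = +3.66 V.

+3.66 V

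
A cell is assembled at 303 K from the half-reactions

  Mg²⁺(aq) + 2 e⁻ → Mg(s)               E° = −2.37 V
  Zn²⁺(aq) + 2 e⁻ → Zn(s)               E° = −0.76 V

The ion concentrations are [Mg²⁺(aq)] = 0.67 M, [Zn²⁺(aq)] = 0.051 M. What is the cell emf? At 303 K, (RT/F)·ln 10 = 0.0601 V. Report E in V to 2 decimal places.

+1.58 V

Since E°(Zn²⁺/Zn) > E°(Mg²⁺/Mg), Zn²⁺/Zn serves as the cathode.
E°cell = −0.76 − (−2.37) = +1.61 V, with n = 2 electrons transferred.
For the overall reaction Zn²⁺(aq) + Mg(s) → Zn(s) + Mg²⁺(aq), Q = [Mg²⁺(aq)] / [Zn²⁺(aq)] = 13.1, giving log Q = 1.119.
E = E° − (0.0601/n)·log Q = +1.61 − (0.0601/2)(1.119) = +1.58 V.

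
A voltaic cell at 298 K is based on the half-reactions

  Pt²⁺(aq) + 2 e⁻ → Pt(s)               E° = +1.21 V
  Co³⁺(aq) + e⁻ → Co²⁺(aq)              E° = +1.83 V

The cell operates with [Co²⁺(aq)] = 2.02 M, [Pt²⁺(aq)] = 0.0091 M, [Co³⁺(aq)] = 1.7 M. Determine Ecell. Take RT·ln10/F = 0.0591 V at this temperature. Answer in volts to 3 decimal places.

+0.676 V

Co³⁺/Co²⁺ is reduced (cathode, E° = +1.83 V) and Pt²⁺/Pt is oxidized (anode).
The standard potential is +1.83 − (+1.21) = +0.62 V and the balanced reaction transfers n = 2 electrons.
For the overall reaction 2 Co³⁺(aq) + Pt(s) → 2 Co²⁺(aq) + Pt²⁺(aq), Q = ([Co²⁺(aq)]^2·[Pt²⁺(aq)]) / [Co³⁺(aq)]^2 = 0.0128, giving log Q = −1.891.
By the Nernst equation, E = +0.62 − (0.0591/2)·(−1.891) = +0.676 V.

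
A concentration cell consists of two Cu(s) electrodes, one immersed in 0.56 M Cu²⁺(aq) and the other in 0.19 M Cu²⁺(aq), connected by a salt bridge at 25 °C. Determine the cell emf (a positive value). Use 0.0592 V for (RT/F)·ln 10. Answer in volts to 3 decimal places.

0.014 V

For a concentration cell E°cell = 0, since both electrodes use the same couple.
The compartment with the higher Cu²⁺(aq) concentration (0.56 M) acts as the cathode; ions are reduced there and produced at the dilute (0.19 M) anode.
With n = 2, Ecell = −(0.0592/2)·log([dilute]/[conc]) = −(0.0592/2)·log(0.19/0.56) = +0.014 V.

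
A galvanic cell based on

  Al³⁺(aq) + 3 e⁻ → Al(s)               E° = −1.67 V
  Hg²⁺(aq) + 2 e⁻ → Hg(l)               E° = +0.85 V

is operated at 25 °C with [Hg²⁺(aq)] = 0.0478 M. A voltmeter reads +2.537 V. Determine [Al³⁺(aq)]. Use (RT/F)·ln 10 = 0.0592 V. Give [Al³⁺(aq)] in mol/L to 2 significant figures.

Hg²⁺/Hg is the cathode (higher E°); E°cell = +0.85 − (−1.67) = +2.52 V with n = 6.
Since E = E° − (0.0592/n)·log Q, log Q = n(E° − E)/0.0592 = −1.723.
The balanced reaction is 3 Hg²⁺(aq) + 2 Al(s) → 3 Hg(l) + 2 Al³⁺(aq), so Q = [Al³⁺(aq)]^2 / [Hg²⁺(aq)]^3.
Substituting the known concentrations and solving, log [Al³⁺(aq)] = −2.842 and [Al³⁺(aq)] = 0.0014 M.

0.0014 M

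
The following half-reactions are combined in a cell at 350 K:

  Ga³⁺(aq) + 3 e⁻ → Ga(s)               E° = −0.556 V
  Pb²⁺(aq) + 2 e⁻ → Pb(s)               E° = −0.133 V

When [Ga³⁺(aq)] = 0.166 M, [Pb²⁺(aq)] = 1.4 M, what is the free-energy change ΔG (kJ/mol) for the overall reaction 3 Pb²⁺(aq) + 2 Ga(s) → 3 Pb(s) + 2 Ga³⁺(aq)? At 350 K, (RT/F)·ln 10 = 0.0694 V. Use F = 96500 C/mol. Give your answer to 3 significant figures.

−258 kJ/mol

With Pb²⁺/Pb reduced at the cathode, E°cell = −0.133 − (−0.556) = +0.423 V and n = 6.
Here Q = [Ga³⁺(aq)]^2 / [Pb²⁺(aq)]^3 = 0.01 (log Q = −1.998), giving E = +0.423 − (0.0694/6)·(−1.998) = +0.4461 V.
Finally ΔG = −nFE = −(6)(96500 C/mol)(+0.4461 V) = −258 kJ/mol.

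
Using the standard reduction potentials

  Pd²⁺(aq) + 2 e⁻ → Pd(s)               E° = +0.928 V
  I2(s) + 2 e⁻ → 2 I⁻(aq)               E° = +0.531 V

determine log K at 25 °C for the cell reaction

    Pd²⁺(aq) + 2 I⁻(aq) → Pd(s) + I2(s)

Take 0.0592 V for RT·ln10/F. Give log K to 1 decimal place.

log K = 13.4

The Pd²⁺/Pd couple is reduced (cathode); E°cell = +0.928 − (+0.531) = +0.397 V with n = 2.
At equilibrium E = 0, so log K = nE°cell / 0.0592 = (2)(+0.397) / 0.0592 = 13.4.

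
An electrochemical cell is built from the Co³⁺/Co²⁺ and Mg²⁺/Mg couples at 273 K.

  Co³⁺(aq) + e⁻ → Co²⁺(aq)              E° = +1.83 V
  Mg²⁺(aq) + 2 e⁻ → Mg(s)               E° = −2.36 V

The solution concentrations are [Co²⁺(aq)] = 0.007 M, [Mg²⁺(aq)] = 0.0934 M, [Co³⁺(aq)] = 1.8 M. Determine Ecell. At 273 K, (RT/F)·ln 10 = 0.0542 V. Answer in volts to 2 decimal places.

+4.35 V

Co³⁺/Co²⁺ is reduced (cathode, E° = +1.83 V) and Mg²⁺/Mg is oxidized (anode).
E°cell = E°cat − E°an = +1.83 − (−2.36) = +4.19 V; n = 2.
The balanced reaction is 2 Co³⁺(aq) + Mg(s) → 2 Co²⁺(aq) + Mg²⁺(aq), so Q = ([Co²⁺(aq)]^2·[Mg²⁺(aq)]) / [Co³⁺(aq)]^2 = 1.41×10^−6 and log Q = −5.850.
E = E° − (0.0542/n)·log Q = +4.19 − (0.0542/2)(−5.850) = +4.35 V.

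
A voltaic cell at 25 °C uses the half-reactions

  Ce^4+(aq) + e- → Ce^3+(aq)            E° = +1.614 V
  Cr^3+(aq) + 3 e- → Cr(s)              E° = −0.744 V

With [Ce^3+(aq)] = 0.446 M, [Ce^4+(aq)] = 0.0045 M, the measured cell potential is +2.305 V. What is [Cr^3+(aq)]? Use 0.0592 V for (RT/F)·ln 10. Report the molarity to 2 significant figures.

0.00050 M

With Ce⁴⁺/Ce³⁺ at the cathode and Cr³⁺/Cr at the anode, E°cell = +1.614 − (−0.744) = +2.358 V (n = 3).
Rearranging E = E° − (0.0592/n)·log Q gives log Q = 3(+2.358 − (+2.305))/0.0592 = 2.686.
For 3 Ce^4+(aq) + Cr(s) → 3 Ce^3+(aq) + Cr^3+(aq), the reaction quotient is Q = ([Ce^3+(aq)]^3·[Cr^3+(aq)]) / [Ce^4+(aq)]^3.
Isolating [Cr^3+(aq)] in Q = 10^{2.686} yields log [Cr^3+(aq)] = −3.302, i.e. 0.00050 M.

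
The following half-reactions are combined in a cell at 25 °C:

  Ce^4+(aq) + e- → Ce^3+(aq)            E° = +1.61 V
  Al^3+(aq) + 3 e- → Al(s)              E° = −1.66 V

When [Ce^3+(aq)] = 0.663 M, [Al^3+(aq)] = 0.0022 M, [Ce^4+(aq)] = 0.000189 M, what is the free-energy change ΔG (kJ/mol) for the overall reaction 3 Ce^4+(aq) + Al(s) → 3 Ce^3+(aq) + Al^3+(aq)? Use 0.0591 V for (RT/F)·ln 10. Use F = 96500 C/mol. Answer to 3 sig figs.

The standard cell potential is +1.61 − (−1.66) = +3.27 V, with n = 3 electrons in the balanced equation.
The reaction quotient is ([Ce^3+(aq)]^3·[Al^3+(aq)]) / [Ce^4+(aq)]^3 = 9.5×10^7; by Nernst, E = +3.27 − (0.0591/3)(7.978) = +3.1128 V.
Then ΔG = −nFE = −3 × 96500 × +3.1128 J/mol = −901 kJ/mol.

−901 kJ/mol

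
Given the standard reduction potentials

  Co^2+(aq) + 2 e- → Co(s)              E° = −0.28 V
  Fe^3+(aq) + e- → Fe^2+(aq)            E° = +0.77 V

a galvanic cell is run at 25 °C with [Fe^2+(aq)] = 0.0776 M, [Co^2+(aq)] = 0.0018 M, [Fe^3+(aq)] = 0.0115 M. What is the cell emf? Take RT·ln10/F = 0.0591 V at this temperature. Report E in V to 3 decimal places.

+1.082 V

The Fe³⁺/Fe²⁺ couple has the more positive E°, so it is the cathode; Co²⁺/Co is the anode.
E°cell = +0.77 − (−0.28) = +1.05 V, with n = 2 electrons transferred.
The balanced reaction is 2 Fe^3+(aq) + Co(s) → 2 Fe^2+(aq) + Co^2+(aq), so Q = ([Fe^2+(aq)]^2·[Co^2+(aq)]) / [Fe^3+(aq)]^2 = 0.082 and log Q = −1.086.
Applying E = E° − (RT ln10/nF)·log Q gives +1.05 − (0.0591/2)(−1.086) = +1.082 V.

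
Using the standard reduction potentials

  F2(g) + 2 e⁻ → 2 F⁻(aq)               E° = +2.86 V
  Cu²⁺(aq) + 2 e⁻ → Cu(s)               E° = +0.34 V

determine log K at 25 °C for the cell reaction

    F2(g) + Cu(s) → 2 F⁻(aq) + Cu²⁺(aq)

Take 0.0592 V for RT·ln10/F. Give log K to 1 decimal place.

log K = 85.1

The F₂/F⁻ couple is reduced (cathode); E°cell = +2.86 − (+0.34) = +2.52 V with n = 2.
At equilibrium E = 0, so log K = nE°cell / 0.0592 = (2)(+2.52) / 0.0592 = 85.1.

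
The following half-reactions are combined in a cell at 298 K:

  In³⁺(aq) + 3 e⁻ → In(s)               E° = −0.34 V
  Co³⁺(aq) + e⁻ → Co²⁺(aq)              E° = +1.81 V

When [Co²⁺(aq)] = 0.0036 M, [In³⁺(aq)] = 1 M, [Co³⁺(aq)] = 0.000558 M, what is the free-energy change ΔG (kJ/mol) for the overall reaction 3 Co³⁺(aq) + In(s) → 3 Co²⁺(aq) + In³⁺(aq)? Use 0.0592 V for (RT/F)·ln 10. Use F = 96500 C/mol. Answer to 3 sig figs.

−609 kJ/mol

With Co³⁺/Co²⁺ reduced at the cathode, E°cell = +1.81 − (−0.34) = +2.15 V and n = 3.
Q = ([Co²⁺(aq)]^3·[In³⁺(aq)]) / [Co³⁺(aq)]^3 = 269, so log Q = 2.429 and E = +2.15 − (0.0592/3)(2.429) = +2.1021 V.
Finally ΔG = −nFE = −(3)(96500 C/mol)(+2.1021 V) = −609 kJ/mol.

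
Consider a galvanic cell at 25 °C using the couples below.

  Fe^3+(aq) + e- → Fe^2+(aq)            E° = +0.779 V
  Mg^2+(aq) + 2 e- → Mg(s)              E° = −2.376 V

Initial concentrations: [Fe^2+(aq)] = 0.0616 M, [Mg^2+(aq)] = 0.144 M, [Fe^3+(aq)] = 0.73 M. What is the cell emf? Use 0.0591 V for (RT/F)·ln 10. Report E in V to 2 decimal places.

+3.24 V

Since E°(Fe³⁺/Fe²⁺) > E°(Mg²⁺/Mg), Fe³⁺/Fe²⁺ serves as the cathode.
E°cell = +0.779 − (−2.376) = +3.155 V, with n = 2 electrons transferred.
The balanced reaction is 2 Fe^3+(aq) + Mg(s) → 2 Fe^2+(aq) + Mg^2+(aq), so Q = ([Fe^2+(aq)]^2·[Mg^2+(aq)]) / [Fe^3+(aq)]^2 = 0.00103 and log Q = −2.989.
By the Nernst equation, E = +3.155 − (0.0591/2)·(−2.989) = +3.24 V.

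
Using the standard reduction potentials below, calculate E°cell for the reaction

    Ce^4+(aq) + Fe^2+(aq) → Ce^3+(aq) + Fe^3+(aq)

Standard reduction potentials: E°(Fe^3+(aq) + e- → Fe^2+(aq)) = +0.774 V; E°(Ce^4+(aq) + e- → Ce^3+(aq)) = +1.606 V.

In the reaction as written, Ce^4+(aq) is reduced (cathode) and Fe^3+(aq) is produced by oxidation at the anode.
E°cell = E°(cathode) − E°(anode) = +1.606 − (+0.774) = +0.832 V.
The positive value indicates the reaction is spontaneous as written.

+0.832 V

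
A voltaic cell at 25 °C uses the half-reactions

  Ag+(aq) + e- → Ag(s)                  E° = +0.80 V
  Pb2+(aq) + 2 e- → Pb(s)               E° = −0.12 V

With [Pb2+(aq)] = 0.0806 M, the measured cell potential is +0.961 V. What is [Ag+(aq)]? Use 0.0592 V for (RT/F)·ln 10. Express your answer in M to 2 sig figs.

1.4 M

With Ag⁺/Ag at the cathode and Pb²⁺/Pb at the anode, E°cell = +0.80 − (−0.12) = +0.92 V (n = 2).
Since E = E° − (0.0592/n)·log Q, log Q = n(E° − E)/0.0592 = −1.385.
Balancing electrons gives 2 Ag+(aq) + Pb(s) → 2 Ag(s) + Pb2+(aq); thus Q = [Pb2+(aq)] / [Ag+(aq)]^2.
Solving for the unknown gives log [Ag+(aq)] = 0.146, so [Ag+(aq)] ≈ 1.4 M.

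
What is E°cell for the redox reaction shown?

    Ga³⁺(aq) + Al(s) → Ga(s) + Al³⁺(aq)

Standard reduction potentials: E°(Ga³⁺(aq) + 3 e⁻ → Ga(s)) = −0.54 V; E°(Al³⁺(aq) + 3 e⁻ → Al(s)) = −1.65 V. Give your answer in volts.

In the reaction as written, Ga³⁺(aq) is reduced (cathode) and Al³⁺(aq) is produced by oxidation at the anode.
E°cell = E°(cathode) − E°(anode) = −0.54 − (−1.65) = +1.11 V.

+1.11 V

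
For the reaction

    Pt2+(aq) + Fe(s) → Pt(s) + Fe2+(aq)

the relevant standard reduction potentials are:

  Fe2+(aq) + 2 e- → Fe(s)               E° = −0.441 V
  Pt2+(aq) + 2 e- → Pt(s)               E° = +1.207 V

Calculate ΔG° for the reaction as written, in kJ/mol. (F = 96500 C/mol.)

−318 kJ/mol

In the reaction as written Pt2+(aq) is reduced, so the Pt²⁺/Pt couple is the cathode and Fe²⁺/Fe is the anode.
E°cell = +1.207 − (−0.441) = +1.648 V; balancing electrons gives n = 2.
ΔG° = −nFE°cell = −(2)(96500)(+1.648) J/mol = −318 kJ/mol.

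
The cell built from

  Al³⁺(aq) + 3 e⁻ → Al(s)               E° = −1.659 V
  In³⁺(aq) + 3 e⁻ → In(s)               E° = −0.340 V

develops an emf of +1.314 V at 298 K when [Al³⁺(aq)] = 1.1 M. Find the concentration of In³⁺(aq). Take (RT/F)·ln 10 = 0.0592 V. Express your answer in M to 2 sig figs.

0.61 M

In³⁺/In is the cathode (higher E°); E°cell = −0.340 − (−1.659) = +1.319 V with n = 3.
Since E = E° − (0.0592/n)·log Q, log Q = n(E° − E)/0.0592 = 0.253.
For In³⁺(aq) + Al(s) → In(s) + Al³⁺(aq), the reaction quotient is Q = [Al³⁺(aq)] / [In³⁺(aq)].
Solving for the unknown gives log [In³⁺(aq)] = −0.212, so [In³⁺(aq)] ≈ 0.61 M.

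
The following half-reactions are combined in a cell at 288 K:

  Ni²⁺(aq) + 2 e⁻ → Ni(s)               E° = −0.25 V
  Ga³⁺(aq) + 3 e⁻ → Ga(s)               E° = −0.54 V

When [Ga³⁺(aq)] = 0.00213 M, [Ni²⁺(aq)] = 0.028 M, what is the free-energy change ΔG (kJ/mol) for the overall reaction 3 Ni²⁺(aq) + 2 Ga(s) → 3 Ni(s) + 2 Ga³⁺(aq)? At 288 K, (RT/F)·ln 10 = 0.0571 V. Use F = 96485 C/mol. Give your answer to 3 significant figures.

With Ni²⁺/Ni reduced at the cathode, E°cell = −0.25 − (−0.54) = +0.29 V and n = 6.
Here Q = [Ga³⁺(aq)]^2 / [Ni²⁺(aq)]^3 = 0.207 (log Q = −0.685), giving E = +0.29 − (0.0571/6)·(−0.685) = +0.2965 V.
Then ΔG = −nFE = −6 × 96485 × +0.2965 J/mol = −172 kJ/mol.

−172 kJ/mol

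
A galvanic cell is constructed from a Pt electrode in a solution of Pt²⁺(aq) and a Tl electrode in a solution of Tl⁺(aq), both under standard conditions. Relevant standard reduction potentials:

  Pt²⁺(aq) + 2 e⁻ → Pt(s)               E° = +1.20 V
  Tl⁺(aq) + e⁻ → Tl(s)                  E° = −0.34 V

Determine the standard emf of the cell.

+1.54 V

The Pt²⁺/Pt couple has the higher E°, so Pt ion is reduced (cathode) and Tl is oxidized (anode).
E°cell = E°(cathode) − E°(anode) = +1.20 − (−0.34) = +1.54 V.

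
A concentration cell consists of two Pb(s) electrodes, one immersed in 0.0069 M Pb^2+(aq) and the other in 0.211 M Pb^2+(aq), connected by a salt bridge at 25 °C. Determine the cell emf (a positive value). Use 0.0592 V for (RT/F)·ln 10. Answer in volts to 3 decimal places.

For a concentration cell E°cell = 0, since both electrodes use the same couple.
The compartment with the higher Pb^2+(aq) concentration (0.211 M) acts as the cathode; ions are reduced there and produced at the dilute (0.0069 M) anode.
With n = 2, Ecell = −(0.0592/2)·log([dilute]/[conc]) = −(0.0592/2)·log(0.0069/0.211) = +0.044 V.

0.044 V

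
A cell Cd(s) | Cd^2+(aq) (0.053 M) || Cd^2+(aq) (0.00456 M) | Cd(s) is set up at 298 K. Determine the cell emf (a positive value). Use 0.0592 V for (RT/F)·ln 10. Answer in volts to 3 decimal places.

0.032 V

For a concentration cell E°cell = 0, since both electrodes use the same couple.
The compartment with the higher Cd^2+(aq) concentration (0.053 M) acts as the cathode; ions are reduced there and produced at the dilute (0.00456 M) anode.
With n = 2, Ecell = −(0.0592/2)·log([dilute]/[conc]) = −(0.0592/2)·log(0.00456/0.053) = +0.032 V.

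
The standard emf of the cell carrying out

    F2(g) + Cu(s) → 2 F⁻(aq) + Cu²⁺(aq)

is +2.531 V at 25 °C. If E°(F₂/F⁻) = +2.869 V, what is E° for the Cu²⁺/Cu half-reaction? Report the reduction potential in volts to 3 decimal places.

In the reaction as written the F₂/F⁻ couple is reduced (cathode) and Cu²⁺/Cu is oxidized (anode), so E°cell = E°(F₂/F⁻) − E°(Cu²⁺/Cu).
E°(Cu²⁺/Cu) = E°(cathode) − E°cell = +2.869 − (+2.531) = +0.338 V.

+0.338 V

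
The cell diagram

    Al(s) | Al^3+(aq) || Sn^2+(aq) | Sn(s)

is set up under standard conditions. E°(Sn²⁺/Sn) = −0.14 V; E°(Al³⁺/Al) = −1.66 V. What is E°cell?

+1.52 V

By convention the left-hand electrode in cell notation is the anode (oxidation) and the right-hand electrode is the cathode (reduction).
E°cell = E°(right) − E°(left) = −0.14 − (−1.66) = +1.52 V.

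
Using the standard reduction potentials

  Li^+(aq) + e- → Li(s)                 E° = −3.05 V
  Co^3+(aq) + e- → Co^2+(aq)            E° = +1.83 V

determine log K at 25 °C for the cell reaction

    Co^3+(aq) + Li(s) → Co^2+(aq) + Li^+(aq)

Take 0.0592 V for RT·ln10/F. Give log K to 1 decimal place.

The Co³⁺/Co²⁺ couple is reduced (cathode); E°cell = +1.83 − (−3.05) = +4.88 V with n = 1.
At equilibrium E = 0, so log K = nE°cell / 0.0592 = (1)(+4.88) / 0.0592 = 82.4.

log K = 82.4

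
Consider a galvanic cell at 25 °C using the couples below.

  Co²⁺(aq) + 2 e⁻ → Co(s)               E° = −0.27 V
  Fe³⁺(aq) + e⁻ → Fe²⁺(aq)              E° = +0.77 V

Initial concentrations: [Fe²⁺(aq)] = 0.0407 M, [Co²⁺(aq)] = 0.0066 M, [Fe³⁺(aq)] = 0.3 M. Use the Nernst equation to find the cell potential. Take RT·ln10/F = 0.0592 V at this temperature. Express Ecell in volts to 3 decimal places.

+1.156 V

Fe³⁺/Fe²⁺ is reduced (cathode, E° = +0.77 V) and Co²⁺/Co is oxidized (anode).
E°cell = +0.77 − (−0.27) = +1.04 V, with n = 2 electrons transferred.
Balancing gives 2 Fe³⁺(aq) + Co(s) → 2 Fe²⁺(aq) + Co²⁺(aq); hence Q = ([Fe²⁺(aq)]^2·[Co²⁺(aq)]) / [Fe³⁺(aq)]^2 = 0.000121 (log Q = −3.916).
By the Nernst equation, E = +1.04 − (0.0592/2)·(−3.916) = +1.156 V.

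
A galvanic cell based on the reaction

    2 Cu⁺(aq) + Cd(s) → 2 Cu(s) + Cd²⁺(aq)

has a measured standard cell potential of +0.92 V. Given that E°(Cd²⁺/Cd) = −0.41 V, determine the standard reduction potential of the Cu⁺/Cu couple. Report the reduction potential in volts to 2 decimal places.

+0.51 V

In the reaction as written the Cu⁺/Cu couple is reduced (cathode) and Cd²⁺/Cd is oxidized (anode), so E°cell = E°(Cu⁺/Cu) − E°(Cd²⁺/Cd).
E°(Cu⁺/Cu) = E°cell + E°(anode) = +0.92 + (−0.41) = +0.51 V.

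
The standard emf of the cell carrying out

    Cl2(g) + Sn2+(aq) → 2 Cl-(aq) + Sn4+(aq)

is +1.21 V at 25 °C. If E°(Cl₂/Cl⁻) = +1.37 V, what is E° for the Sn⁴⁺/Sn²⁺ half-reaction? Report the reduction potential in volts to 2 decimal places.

In the reaction as written the Cl₂/Cl⁻ couple is reduced (cathode) and Sn⁴⁺/Sn²⁺ is oxidized (anode), so E°cell = E°(Cl₂/Cl⁻) − E°(Sn⁴⁺/Sn²⁺).
E°(Sn⁴⁺/Sn²⁺) = E°(cathode) − E°cell = +1.37 − (+1.21) = +0.16 V.

+0.16 V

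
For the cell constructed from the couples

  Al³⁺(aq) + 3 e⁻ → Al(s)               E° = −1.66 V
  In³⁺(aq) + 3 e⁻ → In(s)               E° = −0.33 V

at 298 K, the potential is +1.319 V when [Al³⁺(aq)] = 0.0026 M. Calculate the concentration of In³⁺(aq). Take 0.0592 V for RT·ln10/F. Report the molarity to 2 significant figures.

0.00072 M

With In³⁺/In at the cathode and Al³⁺/Al at the anode, E°cell = −0.33 − (−1.66) = +1.33 V (n = 3).
Rearranging E = E° − (0.0592/n)·log Q gives log Q = 3(+1.33 − (+1.319))/0.0592 = 0.557.
Balancing electrons gives In³⁺(aq) + Al(s) → In(s) + Al³⁺(aq); thus Q = [Al³⁺(aq)] / [In³⁺(aq)].
Substituting the known concentrations and solving, log [In³⁺(aq)] = −3.142 and [In³⁺(aq)] = 0.00072 M.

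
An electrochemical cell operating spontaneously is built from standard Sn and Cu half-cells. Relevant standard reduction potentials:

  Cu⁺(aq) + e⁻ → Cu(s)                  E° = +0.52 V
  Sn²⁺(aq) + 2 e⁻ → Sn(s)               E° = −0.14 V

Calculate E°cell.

+0.66 V

Of the two couples in this cell, the one with the more positive reduction potential is reduced at the cathode: here that is Cu⁺/Cu (+0.52 V); Sn²⁺/Sn (−0.14 V) is the anode.
E°cell = E°(cathode) − E°(anode) = +0.52 − (−0.14) = +0.66 V.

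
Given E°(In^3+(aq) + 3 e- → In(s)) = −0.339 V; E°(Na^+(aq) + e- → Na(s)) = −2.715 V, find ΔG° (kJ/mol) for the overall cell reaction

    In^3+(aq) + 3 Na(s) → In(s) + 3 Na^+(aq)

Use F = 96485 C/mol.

In the reaction as written In^3+(aq) is reduced, so the In³⁺/In couple is the cathode and Na⁺/Na is the anode.
E°cell = −0.339 − (−2.715) = +2.376 V; balancing electrons gives n = 3.
ΔG° = −nFE°cell = −(3)(96485)(+2.376) J/mol = −688 kJ/mol.

−688 kJ/mol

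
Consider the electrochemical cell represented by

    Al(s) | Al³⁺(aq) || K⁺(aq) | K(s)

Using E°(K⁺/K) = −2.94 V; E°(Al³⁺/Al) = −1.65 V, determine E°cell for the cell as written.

By convention the left-hand electrode in cell notation is the anode (oxidation) and the right-hand electrode is the cathode (reduction).
E°cell = E°(right) − E°(left) = −2.94 − (−1.65) = −1.29 V.
The negative sign shows that, as written, the cell would require an external voltage to drive the reaction.

−1.29 V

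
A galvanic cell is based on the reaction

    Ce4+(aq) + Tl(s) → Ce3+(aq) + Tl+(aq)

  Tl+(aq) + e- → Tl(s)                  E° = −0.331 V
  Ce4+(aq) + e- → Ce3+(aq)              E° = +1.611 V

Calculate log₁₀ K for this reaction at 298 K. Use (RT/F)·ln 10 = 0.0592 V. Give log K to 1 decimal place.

log K = 32.8

The Ce⁴⁺/Ce³⁺ couple is reduced (cathode); E°cell = +1.611 − (−0.331) = +1.942 V with n = 1.
At equilibrium E = 0, so log K = nE°cell / 0.0592 = (1)(+1.942) / 0.0592 = 32.8.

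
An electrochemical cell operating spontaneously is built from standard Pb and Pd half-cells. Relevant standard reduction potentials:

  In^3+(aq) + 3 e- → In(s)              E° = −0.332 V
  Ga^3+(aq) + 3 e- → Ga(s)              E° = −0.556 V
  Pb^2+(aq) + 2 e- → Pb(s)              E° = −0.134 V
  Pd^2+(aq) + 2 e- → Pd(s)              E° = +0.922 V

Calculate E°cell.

+1.056 V

The Pd²⁺/Pd couple has the higher E°, so Pd ion is reduced (cathode) and Pb is oxidized (anode).
E°cell = E°(cathode) − E°(anode) = +0.922 − (−0.134) = +1.056 V.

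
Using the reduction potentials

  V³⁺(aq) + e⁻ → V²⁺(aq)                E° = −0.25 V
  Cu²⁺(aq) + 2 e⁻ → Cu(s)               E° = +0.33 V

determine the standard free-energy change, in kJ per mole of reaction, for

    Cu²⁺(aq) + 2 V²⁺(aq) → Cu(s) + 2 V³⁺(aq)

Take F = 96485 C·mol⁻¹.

In the reaction as written Cu²⁺(aq) is reduced, so the Cu²⁺/Cu couple is the cathode and V³⁺/V²⁺ is the anode.
E°cell = +0.33 − (−0.25) = +0.58 V; balancing electrons gives n = 2.
ΔG° = −nFE°cell = −(2)(96485)(+0.58) J/mol = −112 kJ/mol.

−112 kJ/mol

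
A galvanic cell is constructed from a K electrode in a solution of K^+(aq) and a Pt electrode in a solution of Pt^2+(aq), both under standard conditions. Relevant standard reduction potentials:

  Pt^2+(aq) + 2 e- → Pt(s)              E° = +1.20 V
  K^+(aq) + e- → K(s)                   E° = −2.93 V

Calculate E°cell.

Of the two couples in this cell, the one with the more positive reduction potential is reduced at the cathode: here that is Pt²⁺/Pt (+1.20 V); K⁺/K (−2.93 V) is the anode.
E°cell = E°(cathode) − E°(anode) = +1.20 − (−2.93) = +4.13 V.

+4.13 V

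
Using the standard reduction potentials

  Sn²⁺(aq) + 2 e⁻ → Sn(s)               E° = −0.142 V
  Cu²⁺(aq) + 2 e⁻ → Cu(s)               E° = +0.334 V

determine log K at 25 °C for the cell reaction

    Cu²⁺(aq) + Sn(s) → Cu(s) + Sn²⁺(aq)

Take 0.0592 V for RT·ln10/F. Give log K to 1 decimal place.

The Cu²⁺/Cu couple is reduced (cathode); E°cell = +0.334 − (−0.142) = +0.476 V with n = 2.
At equilibrium E = 0, so log K = nE°cell / 0.0592 = (2)(+0.476) / 0.0592 = 16.1.

log K = 16.1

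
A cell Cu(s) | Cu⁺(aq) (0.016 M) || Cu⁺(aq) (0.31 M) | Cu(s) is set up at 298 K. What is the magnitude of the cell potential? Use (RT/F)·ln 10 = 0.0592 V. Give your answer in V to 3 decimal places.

For a concentration cell E°cell = 0, since both electrodes use the same couple.
The compartment with the higher Cu⁺(aq) concentration (0.31 M) acts as the cathode; ions are reduced there and produced at the dilute (0.016 M) anode.
With n = 1, Ecell = −(0.0592/1)·log([dilute]/[conc]) = −(0.0592/1)·log(0.016/0.31) = +0.076 V.

0.076 V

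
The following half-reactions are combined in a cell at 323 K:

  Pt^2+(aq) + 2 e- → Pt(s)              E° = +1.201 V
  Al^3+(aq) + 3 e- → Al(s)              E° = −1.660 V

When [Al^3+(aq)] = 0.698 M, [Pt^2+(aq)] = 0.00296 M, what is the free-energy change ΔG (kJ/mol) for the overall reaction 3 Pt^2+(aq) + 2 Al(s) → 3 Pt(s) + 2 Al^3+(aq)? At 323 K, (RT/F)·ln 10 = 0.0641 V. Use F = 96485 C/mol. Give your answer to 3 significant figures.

With Pt²⁺/Pt reduced at the cathode, E°cell = +1.201 − (−1.660) = +2.861 V and n = 6.
Here Q = [Al^3+(aq)]^2 / [Pt^2+(aq)]^3 = 1.88×10^7 (log Q = 7.274), giving E = +2.861 − (0.0641/6)·(7.274) = +2.7833 V.
Then ΔG = −nFE = −6 × 96485 × +2.7833 J/mol = −1610 kJ/mol.

−1610 kJ/mol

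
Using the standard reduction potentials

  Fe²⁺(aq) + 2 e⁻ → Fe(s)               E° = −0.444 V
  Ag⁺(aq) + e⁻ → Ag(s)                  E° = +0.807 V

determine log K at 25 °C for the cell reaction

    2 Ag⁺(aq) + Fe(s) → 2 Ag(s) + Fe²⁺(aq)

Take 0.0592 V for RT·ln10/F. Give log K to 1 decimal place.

The Ag⁺/Ag couple is reduced (cathode); E°cell = +0.807 − (−0.444) = +1.251 V with n = 2.
At equilibrium E = 0, so log K = nE°cell / 0.0592 = (2)(+1.251) / 0.0592 = 42.3.

log K = 42.3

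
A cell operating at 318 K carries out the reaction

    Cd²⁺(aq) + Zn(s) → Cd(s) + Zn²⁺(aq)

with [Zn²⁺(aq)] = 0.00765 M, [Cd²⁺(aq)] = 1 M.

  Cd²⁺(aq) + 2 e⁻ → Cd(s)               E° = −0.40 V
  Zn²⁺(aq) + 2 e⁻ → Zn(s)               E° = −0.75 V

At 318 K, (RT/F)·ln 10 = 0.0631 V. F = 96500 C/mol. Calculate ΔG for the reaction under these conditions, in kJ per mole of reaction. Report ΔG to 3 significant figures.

−80.4 kJ/mol

E°cell = −0.40 − (−0.75) = +0.35 V; the balanced reaction transfers n = 2 electrons.
Here Q = [Zn²⁺(aq)] / [Cd²⁺(aq)] = 0.00765 (log Q = −2.116), giving E = +0.35 − (0.0631/2)·(−2.116) = +0.4168 V.
ΔG = −nFE = −(2)(96500)(+0.4168) J/mol = −80.4 kJ/mol.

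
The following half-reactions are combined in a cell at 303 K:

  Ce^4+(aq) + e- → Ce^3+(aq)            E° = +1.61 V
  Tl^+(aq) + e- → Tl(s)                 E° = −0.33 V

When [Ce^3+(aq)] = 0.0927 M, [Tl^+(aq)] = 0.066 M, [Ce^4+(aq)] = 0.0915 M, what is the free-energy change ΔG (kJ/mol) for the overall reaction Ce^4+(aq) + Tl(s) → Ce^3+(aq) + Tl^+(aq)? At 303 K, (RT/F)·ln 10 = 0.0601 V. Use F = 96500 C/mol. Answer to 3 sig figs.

−194 kJ/mol

E°cell = +1.61 − (−0.33) = +1.94 V; the balanced reaction transfers n = 1 electron.
The reaction quotient is ([Ce^3+(aq)]·[Tl^+(aq)]) / [Ce^4+(aq)] = 0.0669; by Nernst, E = +1.94 − (0.0601/1)(−1.175) = +2.0106 V.
Finally ΔG = −nFE = −(1)(96500 C/mol)(+2.0106 V) = −194 kJ/mol.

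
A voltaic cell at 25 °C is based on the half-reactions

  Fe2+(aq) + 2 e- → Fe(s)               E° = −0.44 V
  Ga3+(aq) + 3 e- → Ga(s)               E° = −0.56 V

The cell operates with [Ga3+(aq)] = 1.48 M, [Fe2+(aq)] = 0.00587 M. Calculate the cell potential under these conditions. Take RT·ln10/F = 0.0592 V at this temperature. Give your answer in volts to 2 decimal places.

Fe²⁺/Fe is reduced (cathode, E° = −0.44 V) and Ga³⁺/Ga is oxidized (anode).
The standard potential is −0.44 − (−0.56) = +0.12 V and the balanced reaction transfers n = 6 electrons.
Balancing gives 3 Fe2+(aq) + 2 Ga(s) → 3 Fe(s) + 2 Ga3+(aq); hence Q = [Ga3+(aq)]^2 / [Fe2+(aq)]^3 = 1.08×10^7 (log Q = 7.035).
Applying E = E° − (RT ln10/nF)·log Q gives +0.12 − (0.0592/6)(7.035) = +0.05 V.

+0.05 V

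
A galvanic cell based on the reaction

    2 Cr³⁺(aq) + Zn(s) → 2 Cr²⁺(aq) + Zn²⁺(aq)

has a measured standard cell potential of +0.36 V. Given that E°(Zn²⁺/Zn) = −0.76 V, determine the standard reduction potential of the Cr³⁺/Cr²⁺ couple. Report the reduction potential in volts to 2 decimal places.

In the reaction as written the Cr³⁺/Cr²⁺ couple is reduced (cathode) and Zn²⁺/Zn is oxidized (anode), so E°cell = E°(Cr³⁺/Cr²⁺) − E°(Zn²⁺/Zn).
E°(Cr³⁺/Cr²⁺) = E°cell + E°(anode) = +0.36 + (−0.76) = −0.40 V.

−0.40 V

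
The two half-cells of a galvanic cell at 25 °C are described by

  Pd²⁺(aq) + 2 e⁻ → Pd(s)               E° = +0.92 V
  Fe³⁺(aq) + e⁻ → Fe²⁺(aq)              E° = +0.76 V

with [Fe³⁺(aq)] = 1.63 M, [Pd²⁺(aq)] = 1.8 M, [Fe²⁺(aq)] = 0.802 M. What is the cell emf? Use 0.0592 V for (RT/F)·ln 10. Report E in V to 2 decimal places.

+0.15 V

Since E°(Pd²⁺/Pd) > E°(Fe³⁺/Fe²⁺), Pd²⁺/Pd serves as the cathode.
The standard potential is +0.92 − (+0.76) = +0.16 V and the balanced reaction transfers n = 2 electrons.
For the overall reaction Pd²⁺(aq) + 2 Fe²⁺(aq) → Pd(s) + 2 Fe³⁺(aq), Q = [Fe³⁺(aq)]^2 / ([Pd²⁺(aq)]·[Fe²⁺(aq)]^2) = 2.29, giving log Q = 0.361.
Applying E = E° − (RT ln10/nF)·log Q gives +0.16 − (0.0592/2)(0.361) = +0.15 V.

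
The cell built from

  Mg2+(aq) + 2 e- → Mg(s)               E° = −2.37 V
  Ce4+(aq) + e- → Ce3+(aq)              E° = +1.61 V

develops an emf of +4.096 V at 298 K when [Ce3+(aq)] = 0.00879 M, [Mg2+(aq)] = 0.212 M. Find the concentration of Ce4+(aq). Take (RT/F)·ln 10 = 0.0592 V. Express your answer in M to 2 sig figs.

Ce⁴⁺/Ce³⁺ is the cathode (higher E°); E°cell = +1.61 − (−2.37) = +3.98 V with n = 2.
From the Nernst equation, log Q = n(E° − E)/0.0592 = 2·(+3.98 − (+4.096))/0.0592 = −3.919.
The balanced reaction is 2 Ce4+(aq) + Mg(s) → 2 Ce3+(aq) + Mg2+(aq), so Q = ([Ce3+(aq)]^2·[Mg2+(aq)]) / [Ce4+(aq)]^2.
Isolating [Ce4+(aq)] in Q = 10^{−3.919} yields log [Ce4+(aq)] = −0.433, i.e. 0.37 M.

0.37 M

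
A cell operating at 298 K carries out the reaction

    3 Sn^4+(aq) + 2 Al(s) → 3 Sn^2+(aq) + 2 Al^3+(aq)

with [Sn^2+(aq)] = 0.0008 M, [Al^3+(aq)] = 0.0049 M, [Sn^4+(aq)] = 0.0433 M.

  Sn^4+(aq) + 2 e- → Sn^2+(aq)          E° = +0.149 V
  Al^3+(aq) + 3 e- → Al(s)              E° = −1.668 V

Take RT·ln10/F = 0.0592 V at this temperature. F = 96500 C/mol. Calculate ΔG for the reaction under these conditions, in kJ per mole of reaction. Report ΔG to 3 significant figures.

With Sn⁴⁺/Sn²⁺ reduced at the cathode, E°cell = +0.149 − (−1.668) = +1.817 V and n = 6.
Q = ([Sn^2+(aq)]^3·[Al^3+(aq)]^2) / [Sn^4+(aq)]^3 = 1.51×10^−10, so log Q = −9.820 and E = +1.817 − (0.0592/6)(−9.820) = +1.9139 V.
Then ΔG = −nFE = −6 × 96500 × +1.9139 J/mol = −1110 kJ/mol.

−1110 kJ/mol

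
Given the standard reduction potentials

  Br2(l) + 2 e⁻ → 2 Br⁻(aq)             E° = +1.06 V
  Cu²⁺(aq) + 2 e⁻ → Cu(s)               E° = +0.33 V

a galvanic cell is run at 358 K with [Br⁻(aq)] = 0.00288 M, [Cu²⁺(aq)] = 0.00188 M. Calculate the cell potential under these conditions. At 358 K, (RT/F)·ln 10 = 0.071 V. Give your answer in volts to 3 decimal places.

+1.007 V

Since E°(Br₂/Br⁻) > E°(Cu²⁺/Cu), Br₂/Br⁻ serves as the cathode.
E°cell = +1.06 − (+0.33) = +0.73 V, with n = 2 electrons transferred.
The balanced reaction is Br2(l) + Cu(s) → 2 Br⁻(aq) + Cu²⁺(aq), so Q = [Br⁻(aq)]^2·[Cu²⁺(aq)] = 1.56×10^−8 and log Q = −7.807.
E = E° − (0.071/n)·log Q = +0.73 − (0.071/2)(−7.807) = +1.007 V.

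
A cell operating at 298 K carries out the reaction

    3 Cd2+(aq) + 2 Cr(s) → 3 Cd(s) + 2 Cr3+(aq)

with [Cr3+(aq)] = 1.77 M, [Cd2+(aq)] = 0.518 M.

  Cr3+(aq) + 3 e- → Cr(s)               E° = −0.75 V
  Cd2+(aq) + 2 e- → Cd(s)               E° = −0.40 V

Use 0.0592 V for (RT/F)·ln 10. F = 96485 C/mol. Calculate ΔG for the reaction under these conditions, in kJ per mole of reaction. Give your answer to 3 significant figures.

−195 kJ/mol

With Cd²⁺/Cd reduced at the cathode, E°cell = −0.40 − (−0.75) = +0.35 V and n = 6.
The reaction quotient is [Cr3+(aq)]^2 / [Cd2+(aq)]^3 = 22.5; by Nernst, E = +0.35 − (0.0592/6)(1.353) = +0.3367 V.
Finally ΔG = −nFE = −(6)(96485 C/mol)(+0.3367 V) = −195 kJ/mol.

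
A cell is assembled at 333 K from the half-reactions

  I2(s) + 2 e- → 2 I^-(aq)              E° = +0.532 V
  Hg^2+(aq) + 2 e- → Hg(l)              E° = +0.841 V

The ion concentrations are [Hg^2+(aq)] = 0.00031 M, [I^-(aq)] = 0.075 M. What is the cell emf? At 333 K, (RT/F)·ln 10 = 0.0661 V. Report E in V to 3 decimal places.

+0.119 V

Since E°(Hg²⁺/Hg) > E°(I₂/I⁻), Hg²⁺/Hg serves as the cathode.
The standard potential is +0.841 − (+0.532) = +0.309 V and the balanced reaction transfers n = 2 electrons.
For the overall reaction Hg^2+(aq) + 2 I^-(aq) → Hg(l) + I2(s), Q = 1 / ([Hg^2+(aq)]·[I^-(aq)]^2) = 5.73×10^5, giving log Q = 5.759.
Applying E = E° − (RT ln10/nF)·log Q gives +0.309 − (0.0661/2)(5.759) = +0.119 V.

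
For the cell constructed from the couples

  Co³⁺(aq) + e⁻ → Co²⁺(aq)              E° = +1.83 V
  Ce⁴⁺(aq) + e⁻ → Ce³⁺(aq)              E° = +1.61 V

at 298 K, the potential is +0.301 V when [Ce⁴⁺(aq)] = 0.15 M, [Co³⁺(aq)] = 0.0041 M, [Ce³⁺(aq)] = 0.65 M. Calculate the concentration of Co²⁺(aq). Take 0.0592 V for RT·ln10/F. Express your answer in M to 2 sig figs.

0.00076 M

The Co³⁺/Co²⁺ couple has the larger reduction potential, so it is the cathode: E°cell = +1.83 − (+1.61) = +0.22 V and n = 1.
Since E = E° − (0.0592/n)·log Q, log Q = n(E° − E)/0.0592 = −1.368.
Balancing electrons gives Co³⁺(aq) + Ce³⁺(aq) → Co²⁺(aq) + Ce⁴⁺(aq); thus Q = ([Co²⁺(aq)]·[Ce⁴⁺(aq)]) / ([Co³⁺(aq)]·[Ce³⁺(aq)]).
Solving for the unknown gives log [Co²⁺(aq)] = −3.118, so [Co²⁺(aq)] ≈ 0.00076 M.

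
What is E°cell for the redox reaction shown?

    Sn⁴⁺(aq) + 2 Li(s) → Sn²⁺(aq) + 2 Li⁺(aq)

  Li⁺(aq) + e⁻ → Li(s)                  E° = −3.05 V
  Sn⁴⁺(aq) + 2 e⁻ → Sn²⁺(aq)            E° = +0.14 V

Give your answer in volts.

+3.19 V

In the reaction as written, Sn⁴⁺(aq) is reduced (cathode) and Li⁺(aq) is produced by oxidation at the anode.
E°cell = E°(cathode) − E°(anode) = +0.14 − (−3.05) = +3.19 V.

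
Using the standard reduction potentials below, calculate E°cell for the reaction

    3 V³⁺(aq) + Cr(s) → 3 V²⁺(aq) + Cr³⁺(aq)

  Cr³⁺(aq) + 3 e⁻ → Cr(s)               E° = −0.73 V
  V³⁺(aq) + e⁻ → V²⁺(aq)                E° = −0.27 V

+0.46 V

In the reaction as written, V³⁺(aq) is reduced (cathode) and Cr³⁺(aq) is produced by oxidation at the anode.
E°cell = E°(cathode) − E°(anode) = −0.27 − (−0.73) = +0.46 V.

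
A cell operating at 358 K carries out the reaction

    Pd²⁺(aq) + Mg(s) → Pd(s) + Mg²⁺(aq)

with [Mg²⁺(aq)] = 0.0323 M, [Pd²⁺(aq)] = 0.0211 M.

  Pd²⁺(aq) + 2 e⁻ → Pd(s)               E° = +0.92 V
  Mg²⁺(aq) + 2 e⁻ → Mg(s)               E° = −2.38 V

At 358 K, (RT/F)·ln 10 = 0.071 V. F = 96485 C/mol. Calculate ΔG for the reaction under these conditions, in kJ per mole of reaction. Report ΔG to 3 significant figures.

E°cell = +0.92 − (−2.38) = +3.30 V; the balanced reaction transfers n = 2 electrons.
Here Q = [Mg²⁺(aq)] / [Pd²⁺(aq)] = 1.53 (log Q = 0.185), giving E = +3.30 − (0.071/2)·(0.185) = +3.2934 V.
ΔG = −nFE = −(2)(96485)(+3.2934) J/mol = −636 kJ/mol.

−636 kJ/mol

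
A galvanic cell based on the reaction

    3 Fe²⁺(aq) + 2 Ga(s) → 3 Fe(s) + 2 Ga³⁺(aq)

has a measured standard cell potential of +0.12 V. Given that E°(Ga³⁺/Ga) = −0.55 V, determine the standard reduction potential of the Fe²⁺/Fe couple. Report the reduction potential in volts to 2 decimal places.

−0.43 V

In the reaction as written the Fe²⁺/Fe couple is reduced (cathode) and Ga³⁺/Ga is oxidized (anode), so E°cell = E°(Fe²⁺/Fe) − E°(Ga³⁺/Ga).
E°(Fe²⁺/Fe) = E°cell + E°(anode) = +0.12 + (−0.55) = −0.43 V.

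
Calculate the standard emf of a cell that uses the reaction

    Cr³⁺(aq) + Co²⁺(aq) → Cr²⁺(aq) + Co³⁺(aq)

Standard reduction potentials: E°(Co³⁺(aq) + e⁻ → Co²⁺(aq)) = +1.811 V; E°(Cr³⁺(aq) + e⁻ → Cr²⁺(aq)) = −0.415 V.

Cr³⁺(aq) gains electrons, so the Cr³⁺/Cr²⁺ couple is the cathode; the Co³⁺/Co²⁺ couple is the anode.
E°cell = E°(cathode) − E°(anode) = −0.415 − (+1.811) = −2.226 V.

−2.226 V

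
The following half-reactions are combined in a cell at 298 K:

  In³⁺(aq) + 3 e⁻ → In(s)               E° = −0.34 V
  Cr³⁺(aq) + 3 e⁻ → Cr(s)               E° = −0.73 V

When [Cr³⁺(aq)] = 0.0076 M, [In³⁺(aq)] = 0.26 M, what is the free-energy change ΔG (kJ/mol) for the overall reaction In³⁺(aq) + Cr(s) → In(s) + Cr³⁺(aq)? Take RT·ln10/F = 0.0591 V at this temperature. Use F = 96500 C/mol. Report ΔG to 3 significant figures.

−122 kJ/mol

E°cell = −0.34 − (−0.73) = +0.39 V; the balanced reaction transfers n = 3 electrons.
Q = [Cr³⁺(aq)] / [In³⁺(aq)] = 0.0292, so log Q = −1.534 and E = +0.39 − (0.0591/3)(−1.534) = +0.4202 V.
Then ΔG = −nFE = −3 × 96500 × +0.4202 J/mol = −122 kJ/mol.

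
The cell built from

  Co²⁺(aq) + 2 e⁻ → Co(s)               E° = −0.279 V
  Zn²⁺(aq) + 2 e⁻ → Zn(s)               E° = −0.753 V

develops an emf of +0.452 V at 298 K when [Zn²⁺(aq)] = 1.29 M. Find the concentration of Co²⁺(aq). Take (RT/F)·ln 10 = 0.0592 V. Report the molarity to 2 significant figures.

0.23 M

Co²⁺/Co is the cathode (higher E°); E°cell = −0.279 − (−0.753) = +0.474 V with n = 2.
From the Nernst equation, log Q = n(E° − E)/0.0592 = 2·(+0.474 − (+0.452))/0.0592 = 0.743.
Balancing electrons gives Co²⁺(aq) + Zn(s) → Co(s) + Zn²⁺(aq); thus Q = [Zn²⁺(aq)] / [Co²⁺(aq)].
Isolating [Co²⁺(aq)] in Q = 10^{0.743} yields log [Co²⁺(aq)] = −0.632, i.e. 0.23 M.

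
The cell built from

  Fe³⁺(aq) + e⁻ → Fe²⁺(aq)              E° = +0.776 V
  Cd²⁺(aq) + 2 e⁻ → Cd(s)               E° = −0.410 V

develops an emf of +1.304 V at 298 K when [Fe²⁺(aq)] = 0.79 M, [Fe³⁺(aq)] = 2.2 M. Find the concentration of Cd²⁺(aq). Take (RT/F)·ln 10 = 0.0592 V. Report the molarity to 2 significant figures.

0.00080 M

With Fe³⁺/Fe²⁺ at the cathode and Cd²⁺/Cd at the anode, E°cell = +0.776 − (−0.410) = +1.186 V (n = 2).
Since E = E° − (0.0592/n)·log Q, log Q = n(E° − E)/0.0592 = −3.986.
The balanced reaction is 2 Fe³⁺(aq) + Cd(s) → 2 Fe²⁺(aq) + Cd²⁺(aq), so Q = ([Fe²⁺(aq)]^2·[Cd²⁺(aq)]) / [Fe³⁺(aq)]^2.
Substituting the known concentrations and solving, log [Cd²⁺(aq)] = −3.096 and [Cd²⁺(aq)] = 0.00080 M.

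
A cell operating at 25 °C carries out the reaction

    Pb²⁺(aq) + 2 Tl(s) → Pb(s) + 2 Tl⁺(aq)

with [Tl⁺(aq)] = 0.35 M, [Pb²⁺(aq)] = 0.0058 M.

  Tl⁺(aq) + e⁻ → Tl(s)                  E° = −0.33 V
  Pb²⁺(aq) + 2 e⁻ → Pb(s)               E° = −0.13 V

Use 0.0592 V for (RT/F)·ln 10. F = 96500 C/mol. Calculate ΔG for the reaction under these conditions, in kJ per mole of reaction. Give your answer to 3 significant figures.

−31.0 kJ/mol

E°cell = −0.13 − (−0.33) = +0.20 V; the balanced reaction transfers n = 2 electrons.
Here Q = [Tl⁺(aq)]^2 / [Pb²⁺(aq)] = 21.1 (log Q = 1.325), giving E = +0.20 − (0.0592/2)·(1.325) = +0.1608 V.
ΔG = −nFE = −(2)(96500)(+0.1608) J/mol = −31.0 kJ/mol.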